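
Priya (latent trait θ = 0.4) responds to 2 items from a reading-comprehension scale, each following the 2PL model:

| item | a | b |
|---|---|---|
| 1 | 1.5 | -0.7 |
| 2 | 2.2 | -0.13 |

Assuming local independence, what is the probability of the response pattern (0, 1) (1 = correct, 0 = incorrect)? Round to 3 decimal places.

0.123

P(θ) = 1 / (1 + exp(−a(θ − b)))
P_1 = 1/(1+e^{-1.6500}) = 0.8389
P_2 = 1/(1+e^{-1.1660}) = 0.7624
L = (1−P_1) × P_2 = 0.1611 × 0.7624 = 0.12283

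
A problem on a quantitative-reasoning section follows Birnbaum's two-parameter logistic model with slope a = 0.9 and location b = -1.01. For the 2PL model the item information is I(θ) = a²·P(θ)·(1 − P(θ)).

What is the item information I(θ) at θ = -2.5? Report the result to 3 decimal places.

P = 1/(1+e^{1.3410}) = 0.2073
P(1−P) = 0.2073 × 0.7927 = 0.1644
I = a² × P(1−P) = 0.9² × 0.1644 = 0.13313

0.133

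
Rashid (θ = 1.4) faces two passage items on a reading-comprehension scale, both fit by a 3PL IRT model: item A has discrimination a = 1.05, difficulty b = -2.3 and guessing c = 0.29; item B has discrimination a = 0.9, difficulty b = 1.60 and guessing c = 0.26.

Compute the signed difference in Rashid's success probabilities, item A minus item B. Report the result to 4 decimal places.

P(θ) = c + (1 − c) · 1 / (1 + exp(−a(θ − b)))
P_A = 0.9857
P_B = 0.5968
P_A − P_B = 0.3889

0.3889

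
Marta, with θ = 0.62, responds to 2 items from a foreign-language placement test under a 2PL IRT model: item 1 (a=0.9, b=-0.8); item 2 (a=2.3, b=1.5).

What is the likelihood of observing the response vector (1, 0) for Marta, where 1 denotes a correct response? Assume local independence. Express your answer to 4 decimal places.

P(θ) = 1 / (1 + exp(−a(θ − b)))
P_1 = 1/(1+e^{-1.2780}) = 0.7821
P_2 = 1/(1+e^{2.0240}) = 0.1167
L = P_1 × (1−P_2) = 0.7821 × 0.8833 = 0.69083

0.6908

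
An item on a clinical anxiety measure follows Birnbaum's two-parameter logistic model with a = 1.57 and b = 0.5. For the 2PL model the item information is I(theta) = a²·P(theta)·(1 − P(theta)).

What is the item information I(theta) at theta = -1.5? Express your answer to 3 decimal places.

0.098

P = 1/(1+e^{3.1400}) = 0.0415
P(1−P) = 0.0415 × 0.9585 = 0.0398
I = a² × P(1−P) = 1.57² × 0.0398 = 0.09802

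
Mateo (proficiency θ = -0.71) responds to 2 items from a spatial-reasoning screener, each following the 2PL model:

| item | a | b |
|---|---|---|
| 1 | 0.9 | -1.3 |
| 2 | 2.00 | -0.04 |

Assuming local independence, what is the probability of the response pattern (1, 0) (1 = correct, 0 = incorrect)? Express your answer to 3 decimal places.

0.499

P(θ) = 1 / (1 + exp(−a(θ − b)))
P_1 = 1/(1+e^{-0.5310}) = 0.6297
P_2 = 1/(1+e^{1.3400}) = 0.2075
L = P_1 × (1−P_2) = 0.6297 × 0.7925 = 0.49904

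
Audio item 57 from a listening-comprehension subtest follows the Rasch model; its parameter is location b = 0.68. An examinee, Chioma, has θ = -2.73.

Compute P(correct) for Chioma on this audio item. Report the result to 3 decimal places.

P(θ) = 1 / (1 + exp(−(θ − b)))
Exponent: (-2.73 − 0.68) = -3.4100
1/(1 + e^{3.4100}) = 0.0320
P = 0.0320

0.032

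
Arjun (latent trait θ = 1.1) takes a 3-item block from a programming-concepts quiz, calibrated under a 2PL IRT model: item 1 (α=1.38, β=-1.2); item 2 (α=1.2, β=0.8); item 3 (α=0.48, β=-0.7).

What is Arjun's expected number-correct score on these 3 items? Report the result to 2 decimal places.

P(θ) = 1 / (1 + exp(−α(θ − β)))
P_1 = 1/(1+e^{-3.1740}) = 0.9598
P_2 = 1/(1+e^{-0.3600}) = 0.5890
P_3 = 1/(1+e^{-0.8640}) = 0.7035
E[score] = 0.9598 + 0.5890 + 0.7035 = 2.2524

2.25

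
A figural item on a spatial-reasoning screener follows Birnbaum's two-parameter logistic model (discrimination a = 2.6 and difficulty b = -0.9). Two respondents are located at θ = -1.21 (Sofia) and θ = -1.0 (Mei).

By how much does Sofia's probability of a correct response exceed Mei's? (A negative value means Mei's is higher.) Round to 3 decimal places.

P(θ) = 1 / (1 + exp(−a(θ − b)))
P(Sofia) = 0.3087  [exponent -0.8060]
P(Mei) = 0.4354  [exponent -0.2600]
Difference = 0.3087 − 0.4354 = -0.1266

-0.127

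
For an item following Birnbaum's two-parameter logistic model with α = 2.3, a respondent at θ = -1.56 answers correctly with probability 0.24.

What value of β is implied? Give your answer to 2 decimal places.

-1.06

P(θ) = 1 / (1 + exp(−α(θ − β)))
logit(0.24) = ln(0.24/0.76) = -1.1527
β = θ − logit/(α) = -1.56 − (-1.1527)/2.3000 = -1.0588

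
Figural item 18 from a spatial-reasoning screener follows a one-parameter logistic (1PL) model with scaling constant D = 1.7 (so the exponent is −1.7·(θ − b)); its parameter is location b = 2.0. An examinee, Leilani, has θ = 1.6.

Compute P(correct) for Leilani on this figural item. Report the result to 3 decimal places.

0.336

P(θ) = 1 / (1 + exp(−D·(θ − b)))
Exponent: 1.7 × (1.6 − 2.0) = -0.6800
1/(1 + e^{0.6800}) = 0.3363
P = 0.3363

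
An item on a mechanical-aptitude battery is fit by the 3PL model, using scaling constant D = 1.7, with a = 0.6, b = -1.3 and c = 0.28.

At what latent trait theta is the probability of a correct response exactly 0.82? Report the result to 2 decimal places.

P(theta) = c + (1 − c) · 1 / (1 + exp(−D·a(theta − b)))
Remove guessing floor: (0.82 − 0.28)/(1 − 0.28) = 0.7500
logit = ln(0.7500/0.2500) = 1.0986
theta = b + logit/(1.7·a) = -1.3 + 1.0986/1.0200 = -0.2229

-0.22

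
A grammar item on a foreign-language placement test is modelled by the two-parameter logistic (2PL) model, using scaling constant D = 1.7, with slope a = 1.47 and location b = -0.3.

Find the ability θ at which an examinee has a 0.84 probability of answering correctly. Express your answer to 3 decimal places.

P(θ) = 1 / (1 + exp(−D·a(θ − b)))
logit = ln(0.8400/0.1600) = 1.6582
θ = b + logit/(1.7·a) = -0.3 + 1.6582/2.4990 = 0.3636

0.364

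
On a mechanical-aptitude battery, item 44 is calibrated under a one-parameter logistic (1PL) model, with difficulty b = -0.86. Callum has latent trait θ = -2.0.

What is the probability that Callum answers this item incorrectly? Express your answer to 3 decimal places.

0.758

P(θ) = 1 / (1 + exp(−(θ − b)))
Exponent: (-2.0 − (-0.86)) = -1.1400
1/(1 + e^{1.1400}) = 0.2423
P = 0.2423
P(incorrect) = 1 − 0.2423 = 0.7577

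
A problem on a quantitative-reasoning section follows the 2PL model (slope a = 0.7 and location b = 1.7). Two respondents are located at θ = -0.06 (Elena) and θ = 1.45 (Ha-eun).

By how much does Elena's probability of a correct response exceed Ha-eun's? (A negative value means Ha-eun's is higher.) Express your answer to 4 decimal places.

P(θ) = 1 / (1 + exp(−a(θ − b)))
P(Elena) = 0.2258  [exponent -1.2320]
P(Ha-eun) = 0.4564  [exponent -0.1750]
Difference = 0.2258 − 0.4564 = -0.2305

-0.2305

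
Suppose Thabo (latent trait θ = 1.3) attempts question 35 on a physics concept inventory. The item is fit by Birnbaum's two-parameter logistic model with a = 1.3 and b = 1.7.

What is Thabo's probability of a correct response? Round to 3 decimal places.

P(θ) = 1 / (1 + exp(−a(θ − b)))
Exponent: 1.3 × (1.3 − 1.7) = -0.5200
1/(1 + e^{0.5200}) = 0.3729

0.373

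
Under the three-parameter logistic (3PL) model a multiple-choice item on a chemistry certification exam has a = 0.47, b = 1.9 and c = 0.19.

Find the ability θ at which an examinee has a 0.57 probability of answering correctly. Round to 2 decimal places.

1.64

P(θ) = c + (1 − c) · 1 / (1 + exp(−a(θ − b)))
Remove guessing floor: (0.57 − 0.19)/(1 − 0.19) = 0.4691
logit = ln(0.4691/0.5309) = -0.1236
θ = b + logit/(a) = 1.9 + (-0.1236)/0.4700 = 1.6370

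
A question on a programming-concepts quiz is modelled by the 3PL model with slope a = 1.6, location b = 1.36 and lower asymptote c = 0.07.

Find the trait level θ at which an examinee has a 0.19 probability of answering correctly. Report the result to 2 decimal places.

P(θ) = c + (1 − c) · 1 / (1 + exp(−a(θ − b)))
Remove guessing floor: (0.19 − 0.07)/(1 − 0.07) = 0.1290
logit = ln(0.1290/0.8710) = -1.9095
θ = b + logit/(a) = 1.36 + (-1.9095)/1.6000 = 0.1665

0.17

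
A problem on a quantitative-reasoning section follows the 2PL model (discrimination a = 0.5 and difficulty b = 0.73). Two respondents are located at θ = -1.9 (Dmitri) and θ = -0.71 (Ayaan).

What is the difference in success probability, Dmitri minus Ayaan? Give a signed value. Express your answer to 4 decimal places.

P(θ) = 1 / (1 + exp(−a(θ − b)))
P(Dmitri) = 0.2117  [exponent -1.3150]
P(Ayaan) = 0.3274  [exponent -0.7200]
Difference = 0.2117 − 0.3274 = -0.1157

-0.1157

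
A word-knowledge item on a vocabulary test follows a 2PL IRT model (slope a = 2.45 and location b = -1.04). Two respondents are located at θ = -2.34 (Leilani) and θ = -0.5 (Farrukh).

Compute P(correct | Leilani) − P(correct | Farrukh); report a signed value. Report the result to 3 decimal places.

-0.750

P(θ) = 1 / (1 + exp(−a(θ − b)))
P(Leilani) = 0.0397  [exponent -3.1850]
P(Farrukh) = 0.7897  [exponent 1.3230]
Difference = 0.0397 − 0.7897 = -0.7499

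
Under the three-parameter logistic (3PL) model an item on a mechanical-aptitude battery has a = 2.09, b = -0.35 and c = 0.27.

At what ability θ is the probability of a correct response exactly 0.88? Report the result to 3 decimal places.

0.428

P(θ) = c + (1 − c) · 1 / (1 + exp(−a(θ − b)))
Remove guessing floor: (0.88 − 0.27)/(1 − 0.27) = 0.8356
logit = ln(0.8356/0.1644) = 1.6260
θ = b + logit/(a) = -0.35 + 1.6260/2.0900 = 0.4280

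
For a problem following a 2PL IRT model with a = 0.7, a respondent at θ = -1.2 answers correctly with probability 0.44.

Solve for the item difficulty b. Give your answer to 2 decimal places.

P(θ) = 1 / (1 + exp(−a(θ − b)))
logit(0.44) = ln(0.44/0.56) = -0.2412
b = θ − logit/(a) = -1.2 − (-0.2412)/0.7000 = -0.8555

-0.86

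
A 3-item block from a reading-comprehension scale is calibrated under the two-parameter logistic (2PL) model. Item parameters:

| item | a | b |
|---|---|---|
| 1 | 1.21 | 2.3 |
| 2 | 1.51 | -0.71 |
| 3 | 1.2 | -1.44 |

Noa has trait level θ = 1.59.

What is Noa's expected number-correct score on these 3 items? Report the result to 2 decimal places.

2.24

P(θ) = 1 / (1 + exp(−a(θ − b)))
P_1 = 1/(1+e^{0.8591}) = 0.2975
P_2 = 1/(1+e^{-3.4730}) = 0.9699
P_3 = 1/(1+e^{-3.6360}) = 0.9743
E[score] = 0.2975 + 0.9699 + 0.9743 = 2.2418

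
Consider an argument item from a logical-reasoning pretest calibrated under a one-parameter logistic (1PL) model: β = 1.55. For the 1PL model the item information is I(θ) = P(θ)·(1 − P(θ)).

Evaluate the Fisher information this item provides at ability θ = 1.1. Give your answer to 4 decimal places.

0.2378

P = 1/(1+e^{0.4500}) = 0.3894
P(1−P) = 0.3894 × 0.6106 = 0.2378
I = P(1−P) = 0.23776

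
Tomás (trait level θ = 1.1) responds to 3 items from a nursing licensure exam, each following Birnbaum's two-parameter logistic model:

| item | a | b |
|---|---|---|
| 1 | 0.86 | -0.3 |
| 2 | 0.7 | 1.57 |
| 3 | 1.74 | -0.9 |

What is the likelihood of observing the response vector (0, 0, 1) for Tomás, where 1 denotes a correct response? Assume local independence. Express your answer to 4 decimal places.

P(θ) = 1 / (1 + exp(−a(θ − b)))
P_1 = 1/(1+e^{-1.2040}) = 0.7692
P_2 = 1/(1+e^{0.3290}) = 0.4185
P_3 = 1/(1+e^{-3.4800}) = 0.9701
L = (1−P_1) × (1−P_2) × P_3 = 0.2308 × 0.5815 × 0.9701 = 0.13018

0.1302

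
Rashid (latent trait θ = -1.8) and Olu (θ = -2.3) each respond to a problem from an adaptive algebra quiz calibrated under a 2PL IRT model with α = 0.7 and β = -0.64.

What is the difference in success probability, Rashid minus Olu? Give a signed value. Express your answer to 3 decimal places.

P(θ) = 1 / (1 + exp(−α(θ − β)))
P(Rashid) = 0.3075  [exponent -0.8120]
P(Olu) = 0.2383  [exponent -1.1620]
Difference = 0.3075 − 0.2383 = 0.0692

0.069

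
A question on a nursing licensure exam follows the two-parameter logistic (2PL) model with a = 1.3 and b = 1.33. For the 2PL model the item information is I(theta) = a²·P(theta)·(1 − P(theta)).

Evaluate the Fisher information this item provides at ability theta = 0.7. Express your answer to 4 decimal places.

0.3589

P = 1/(1+e^{0.8190}) = 0.3060
P(1−P) = 0.3060 × 0.6940 = 0.2124
I = a² × P(1−P) = 1.3² × 0.2124 = 0.35888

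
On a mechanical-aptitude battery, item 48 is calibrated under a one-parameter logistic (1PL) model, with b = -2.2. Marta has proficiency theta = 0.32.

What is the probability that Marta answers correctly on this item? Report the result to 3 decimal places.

0.926

P(theta) = 1 / (1 + exp(−(theta − b)))
Exponent: (0.32 − (-2.2)) = 2.5200
1/(1 + e^{-2.5200}) = 0.9255
P = 0.9255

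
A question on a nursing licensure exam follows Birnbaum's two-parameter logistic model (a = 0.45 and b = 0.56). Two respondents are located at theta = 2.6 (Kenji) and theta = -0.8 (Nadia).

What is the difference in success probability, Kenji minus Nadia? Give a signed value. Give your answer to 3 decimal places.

0.363

P(theta) = 1 / (1 + exp(−a(theta − b)))
P(Kenji) = 0.7146  [exponent 0.9180]
P(Nadia) = 0.3516  [exponent -0.6120]
Difference = 0.7146 − 0.3516 = 0.3630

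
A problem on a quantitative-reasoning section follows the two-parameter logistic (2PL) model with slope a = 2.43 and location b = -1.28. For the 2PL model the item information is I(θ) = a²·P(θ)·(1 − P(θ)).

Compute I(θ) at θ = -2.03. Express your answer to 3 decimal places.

P = 1/(1+e^{1.8225}) = 0.1391
P(1−P) = 0.1391 × 0.8609 = 0.1198
I = a² × P(1−P) = 2.43² × 0.1198 = 0.70726

0.707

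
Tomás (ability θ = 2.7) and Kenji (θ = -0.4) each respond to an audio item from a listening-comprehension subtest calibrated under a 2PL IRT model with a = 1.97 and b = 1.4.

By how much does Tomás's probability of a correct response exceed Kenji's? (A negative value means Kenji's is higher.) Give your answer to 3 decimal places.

P(θ) = 1 / (1 + exp(−a(θ − b)))
P(Tomás) = 0.9283  [exponent 2.5610]
P(Kenji) = 0.0280  [exponent -3.5460]
Difference = 0.9283 − 0.0280 = 0.9003

0.900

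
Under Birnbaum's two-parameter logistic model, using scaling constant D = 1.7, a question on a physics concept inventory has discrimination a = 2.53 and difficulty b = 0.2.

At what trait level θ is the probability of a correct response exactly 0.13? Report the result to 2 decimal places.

-0.24

P(θ) = 1 / (1 + exp(−D·a(θ − b)))
logit = ln(0.1300/0.8700) = -1.9010
θ = b + logit/(1.7·a) = 0.2 + (-1.9010)/4.3010 = -0.2420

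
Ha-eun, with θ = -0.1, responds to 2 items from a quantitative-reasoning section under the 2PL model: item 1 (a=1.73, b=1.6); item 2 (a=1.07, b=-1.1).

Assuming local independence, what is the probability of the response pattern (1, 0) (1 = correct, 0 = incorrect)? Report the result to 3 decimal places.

P(θ) = 1 / (1 + exp(−a(θ − b)))
P_1 = 1/(1+e^{2.9410}) = 0.0502
P_2 = 1/(1+e^{-1.0700}) = 0.7446
L = P_1 × (1−P_2) = 0.0502 × 0.2554 = 0.01281

0.013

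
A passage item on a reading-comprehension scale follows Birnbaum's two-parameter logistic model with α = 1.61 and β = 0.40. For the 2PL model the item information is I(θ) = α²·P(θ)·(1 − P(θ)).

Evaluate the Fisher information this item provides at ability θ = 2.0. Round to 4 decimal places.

0.1703

P = 1/(1+e^{-2.5760}) = 0.9293
P(1−P) = 0.9293 × 0.0707 = 0.0657
I = α² × P(1−P) = 1.61² × 0.0657 = 0.17030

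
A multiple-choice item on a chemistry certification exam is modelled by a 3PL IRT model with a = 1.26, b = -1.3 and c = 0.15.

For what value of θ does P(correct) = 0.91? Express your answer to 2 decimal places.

P(θ) = c + (1 − c) · 1 / (1 + exp(−a(θ − b)))
Remove guessing floor: (0.91 − 0.15)/(1 − 0.15) = 0.8941
logit = ln(0.8941/0.1059) = 2.1335
θ = b + logit/(a) = -1.3 + 2.1335/1.2600 = 0.3933

0.39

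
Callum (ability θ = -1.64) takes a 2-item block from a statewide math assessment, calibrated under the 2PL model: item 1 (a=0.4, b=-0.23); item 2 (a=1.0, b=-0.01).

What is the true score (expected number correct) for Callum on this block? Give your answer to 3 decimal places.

P(θ) = 1 / (1 + exp(−a(θ − b)))
P_1 = 1/(1+e^{0.5640}) = 0.3626
P_2 = 1/(1+e^{1.6300}) = 0.1638
E[score] = 0.3626 + 0.1638 = 0.5265

0.526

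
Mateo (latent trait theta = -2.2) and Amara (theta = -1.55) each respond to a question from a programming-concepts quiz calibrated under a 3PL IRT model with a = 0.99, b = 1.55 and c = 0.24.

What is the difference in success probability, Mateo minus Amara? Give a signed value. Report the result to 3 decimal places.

P(theta) = c + (1 − c) · 1 / (1 + exp(−a(theta − b)))
P(Mateo) = 0.2581  [exponent -3.7125]
P(Amara) = 0.2737  [exponent -3.0690]
Difference = 0.2581 − 0.2737 = -0.0156

-0.016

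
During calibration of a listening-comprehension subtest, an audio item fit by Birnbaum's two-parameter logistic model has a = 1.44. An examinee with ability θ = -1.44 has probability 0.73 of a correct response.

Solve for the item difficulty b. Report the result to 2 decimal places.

P(θ) = 1 / (1 + exp(−a(θ − b)))
logit(0.73) = ln(0.73/0.27) = 0.9946
b = θ − logit/(a) = -1.44 − 0.9946/1.4400 = -2.1307

-2.13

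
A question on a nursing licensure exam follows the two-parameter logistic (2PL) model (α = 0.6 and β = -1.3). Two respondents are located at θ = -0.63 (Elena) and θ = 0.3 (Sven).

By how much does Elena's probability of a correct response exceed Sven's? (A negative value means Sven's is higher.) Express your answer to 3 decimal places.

P(θ) = 1 / (1 + exp(−α(θ − β)))
P(Elena) = 0.5992  [exponent 0.4020]
P(Sven) = 0.7231  [exponent 0.9600]
Difference = 0.5992 − 0.7231 = -0.1240

-0.124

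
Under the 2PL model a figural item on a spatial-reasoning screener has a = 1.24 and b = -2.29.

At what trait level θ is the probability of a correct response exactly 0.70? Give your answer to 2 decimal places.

-1.61

P(θ) = 1 / (1 + exp(−a(θ − b)))
logit = ln(0.7000/0.3000) = 0.8473
θ = b + logit/(a) = -2.29 + 0.8473/1.2400 = -1.6067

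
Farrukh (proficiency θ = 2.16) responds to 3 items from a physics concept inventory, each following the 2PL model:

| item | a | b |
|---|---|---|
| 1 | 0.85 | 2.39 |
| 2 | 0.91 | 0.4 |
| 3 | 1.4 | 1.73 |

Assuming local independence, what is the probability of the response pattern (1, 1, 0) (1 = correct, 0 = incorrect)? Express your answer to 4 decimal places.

P(θ) = 1 / (1 + exp(−a(θ − b)))
P_1 = 1/(1+e^{0.1955}) = 0.4513
P_2 = 1/(1+e^{-1.6016}) = 0.8322
P_3 = 1/(1+e^{-0.6020}) = 0.6461
L = P_1 × P_2 × (1−P_3) = 0.4513 × 0.8322 × 0.3539 = 0.13291

0.1329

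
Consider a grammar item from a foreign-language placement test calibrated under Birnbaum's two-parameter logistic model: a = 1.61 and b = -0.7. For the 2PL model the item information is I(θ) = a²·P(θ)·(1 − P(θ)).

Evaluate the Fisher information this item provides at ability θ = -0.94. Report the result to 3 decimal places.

P = 1/(1+e^{0.3864}) = 0.4046
P(1−P) = 0.4046 × 0.5954 = 0.2409
I = a² × P(1−P) = 1.61² × 0.2409 = 0.62443

0.624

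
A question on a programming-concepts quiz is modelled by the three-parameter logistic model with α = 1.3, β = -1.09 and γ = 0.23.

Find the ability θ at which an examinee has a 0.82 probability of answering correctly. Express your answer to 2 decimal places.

P(θ) = γ + (1 − γ) · 1 / (1 + exp(−α(θ − β)))
Remove guessing floor: (0.82 − 0.23)/(1 − 0.23) = 0.7662
logit = ln(0.7662/0.2338) = 1.1872
θ = β + logit/(α) = -1.09 + 1.1872/1.3000 = -0.1768

-0.18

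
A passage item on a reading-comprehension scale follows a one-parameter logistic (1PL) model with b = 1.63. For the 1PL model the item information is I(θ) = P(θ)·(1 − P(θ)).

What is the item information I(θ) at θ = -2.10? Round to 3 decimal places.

0.023

P = 1/(1+e^{3.7300}) = 0.0234
P(1−P) = 0.0234 × 0.9766 = 0.0229
I = P(1−P) = 0.02288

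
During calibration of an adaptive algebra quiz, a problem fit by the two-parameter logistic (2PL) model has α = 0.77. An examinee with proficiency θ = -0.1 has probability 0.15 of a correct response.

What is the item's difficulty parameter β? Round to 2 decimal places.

P(θ) = 1 / (1 + exp(−α(θ − β)))
logit(0.15) = ln(0.15/0.85) = -1.7346
β = θ − logit/(α) = -0.1 − (-1.7346)/0.7700 = 2.1527

2.15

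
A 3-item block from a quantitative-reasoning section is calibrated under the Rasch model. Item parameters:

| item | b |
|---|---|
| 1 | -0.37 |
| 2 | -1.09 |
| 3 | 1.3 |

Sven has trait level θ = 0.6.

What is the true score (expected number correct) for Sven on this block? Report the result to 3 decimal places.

P(θ) = 1 / (1 + exp(−(θ − b)))
P_1 = 1/(1+e^{-0.9700}) = 0.7251
P_2 = 1/(1+e^{-1.6900}) = 0.8442
P_3 = 1/(1+e^{0.7000}) = 0.3318
E[score] = 0.7251 + 0.8442 + 0.3318 = 1.9012

1.901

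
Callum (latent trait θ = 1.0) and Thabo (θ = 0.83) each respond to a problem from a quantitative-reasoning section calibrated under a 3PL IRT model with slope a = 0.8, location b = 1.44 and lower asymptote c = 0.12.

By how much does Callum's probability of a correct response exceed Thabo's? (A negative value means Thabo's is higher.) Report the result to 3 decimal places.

P(θ) = c + (1 − c) · 1 / (1 + exp(−a(θ − b)))
P(Callum) = 0.4833  [exponent -0.3520]
P(Thabo) = 0.4547  [exponent -0.4880]
Difference = 0.4833 − 0.4547 = 0.0286

0.029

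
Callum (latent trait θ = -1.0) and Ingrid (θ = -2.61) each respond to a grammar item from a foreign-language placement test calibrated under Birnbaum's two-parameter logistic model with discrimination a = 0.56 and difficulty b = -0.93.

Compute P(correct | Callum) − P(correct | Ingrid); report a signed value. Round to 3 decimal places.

P(θ) = 1 / (1 + exp(−a(θ − b)))
P(Callum) = 0.4902  [exponent -0.0392]
P(Ingrid) = 0.2807  [exponent -0.9408]
Difference = 0.4902 − 0.2807 = 0.2095

0.209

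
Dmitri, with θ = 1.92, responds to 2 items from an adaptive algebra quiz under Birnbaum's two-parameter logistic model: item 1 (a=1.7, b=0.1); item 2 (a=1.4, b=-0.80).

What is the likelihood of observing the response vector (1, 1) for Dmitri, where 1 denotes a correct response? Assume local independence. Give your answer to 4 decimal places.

P(θ) = 1 / (1 + exp(−a(θ − b)))
P_1 = 1/(1+e^{-3.0940}) = 0.9566
P_2 = 1/(1+e^{-3.8080}) = 0.9783
L = P_1 × P_2 = 0.9566 × 0.9783 = 0.93588

0.9359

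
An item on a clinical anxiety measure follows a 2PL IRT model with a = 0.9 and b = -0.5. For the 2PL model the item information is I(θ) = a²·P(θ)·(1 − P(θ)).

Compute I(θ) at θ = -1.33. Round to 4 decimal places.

0.1767

P = 1/(1+e^{0.7470}) = 0.3215
P(1−P) = 0.3215 × 0.6785 = 0.2181
I = a² × P(1−P) = 0.9² × 0.2181 = 0.17668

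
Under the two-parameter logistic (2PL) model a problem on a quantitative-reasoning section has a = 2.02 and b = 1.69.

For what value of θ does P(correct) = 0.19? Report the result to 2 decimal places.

P(θ) = 1 / (1 + exp(−a(θ − b)))
logit = ln(0.1900/0.8100) = -1.4500
θ = b + logit/(a) = 1.69 + (-1.4500)/2.0200 = 0.9722

0.97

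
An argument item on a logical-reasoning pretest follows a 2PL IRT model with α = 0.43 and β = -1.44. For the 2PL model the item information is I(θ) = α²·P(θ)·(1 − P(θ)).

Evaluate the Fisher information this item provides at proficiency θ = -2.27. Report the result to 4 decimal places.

P = 1/(1+e^{0.3569}) = 0.4117
P(1−P) = 0.4117 × 0.5883 = 0.2422
I = α² × P(1−P) = 0.43² × 0.2422 = 0.04478

0.0448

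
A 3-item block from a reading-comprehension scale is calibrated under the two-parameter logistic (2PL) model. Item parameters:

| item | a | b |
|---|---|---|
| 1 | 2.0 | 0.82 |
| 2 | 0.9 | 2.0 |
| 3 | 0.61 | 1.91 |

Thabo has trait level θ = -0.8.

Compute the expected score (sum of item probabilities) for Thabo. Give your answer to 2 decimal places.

P(θ) = 1 / (1 + exp(−a(θ − b)))
P_1 = 1/(1+e^{3.2400}) = 0.0377
P_2 = 1/(1+e^{2.5200}) = 0.0745
P_3 = 1/(1+e^{1.6531}) = 0.1607
E[score] = 0.0377 + 0.0745 + 0.1607 = 0.2728

0.27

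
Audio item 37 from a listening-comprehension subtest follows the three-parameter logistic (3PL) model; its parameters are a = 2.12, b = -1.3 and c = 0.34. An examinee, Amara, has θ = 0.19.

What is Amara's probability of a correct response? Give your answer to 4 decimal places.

P(θ) = c + (1 − c) · 1 / (1 + exp(−a(θ − b)))
Exponent: 2.12 × (0.19 − (-1.3)) = 3.1588
1/(1 + e^{-3.1588}) = 0.9593
P = 0.34 + 0.66 × 0.9593 = 0.9731

0.9731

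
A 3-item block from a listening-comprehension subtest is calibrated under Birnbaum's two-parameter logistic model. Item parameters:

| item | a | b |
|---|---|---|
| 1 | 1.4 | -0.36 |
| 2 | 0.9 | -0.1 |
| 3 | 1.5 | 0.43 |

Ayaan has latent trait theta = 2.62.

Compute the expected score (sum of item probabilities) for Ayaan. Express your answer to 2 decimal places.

P(theta) = 1 / (1 + exp(−a(theta − b)))
P_1 = 1/(1+e^{-4.1720}) = 0.9848
P_2 = 1/(1+e^{-2.4480}) = 0.9204
P_3 = 1/(1+e^{-3.2850}) = 0.9639
E[score] = 0.9848 + 0.9204 + 0.9639 = 2.8691

2.87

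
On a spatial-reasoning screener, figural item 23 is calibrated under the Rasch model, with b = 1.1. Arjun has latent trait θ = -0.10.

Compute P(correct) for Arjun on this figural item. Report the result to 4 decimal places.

P(θ) = 1 / (1 + exp(−(θ − b)))
Exponent: (-0.10 − 1.1) = -1.2000
1/(1 + e^{1.2000}) = 0.2315
P = 0.2315

0.2315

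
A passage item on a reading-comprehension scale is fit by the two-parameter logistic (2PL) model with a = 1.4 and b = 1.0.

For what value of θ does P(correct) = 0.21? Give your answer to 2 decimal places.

0.05

P(θ) = 1 / (1 + exp(−a(θ − b)))
logit = ln(0.2100/0.7900) = -1.3249
θ = b + logit/(a) = 1.0 + (-1.3249)/1.4000 = 0.0536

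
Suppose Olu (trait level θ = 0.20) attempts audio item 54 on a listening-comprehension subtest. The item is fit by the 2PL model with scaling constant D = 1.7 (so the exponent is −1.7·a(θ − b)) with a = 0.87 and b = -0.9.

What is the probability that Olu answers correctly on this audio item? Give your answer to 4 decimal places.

0.8357

P(θ) = 1 / (1 + exp(−D·a(θ − b)))
Exponent: 1.7 × 0.87 × (0.20 − (-0.9)) = 1.6269
1/(1 + e^{-1.6269}) = 0.8357
P = 0.8357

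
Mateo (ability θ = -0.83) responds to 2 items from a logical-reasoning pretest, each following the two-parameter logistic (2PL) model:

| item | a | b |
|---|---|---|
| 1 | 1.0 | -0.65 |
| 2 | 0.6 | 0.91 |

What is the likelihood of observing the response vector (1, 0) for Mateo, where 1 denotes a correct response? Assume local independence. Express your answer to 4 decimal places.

0.3366

P(θ) = 1 / (1 + exp(−a(θ − b)))
P_1 = 1/(1+e^{0.1800}) = 0.4551
P_2 = 1/(1+e^{1.0440}) = 0.2604
L = P_1 × (1−P_2) = 0.4551 × 0.7396 = 0.33662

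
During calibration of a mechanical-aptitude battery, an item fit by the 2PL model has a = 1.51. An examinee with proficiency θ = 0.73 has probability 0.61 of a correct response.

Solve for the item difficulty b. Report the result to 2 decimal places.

P(θ) = 1 / (1 + exp(−a(θ − b)))
logit(0.61) = ln(0.61/0.39) = 0.4473
b = θ − logit/(a) = 0.73 − 0.4473/1.5100 = 0.4338

0.43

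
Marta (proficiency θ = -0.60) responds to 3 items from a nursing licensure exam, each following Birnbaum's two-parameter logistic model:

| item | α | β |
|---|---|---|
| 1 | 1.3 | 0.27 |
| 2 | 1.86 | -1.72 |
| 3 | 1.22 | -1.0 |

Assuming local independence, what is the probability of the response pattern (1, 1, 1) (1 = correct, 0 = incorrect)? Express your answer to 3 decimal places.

0.134

P(θ) = 1 / (1 + exp(−α(θ − β)))
P_1 = 1/(1+e^{1.1310}) = 0.2440
P_2 = 1/(1+e^{-2.0832}) = 0.8893
P_3 = 1/(1+e^{-0.4880}) = 0.6196
L = P_1 × P_2 × P_3 = 0.2440 × 0.8893 × 0.6196 = 0.13444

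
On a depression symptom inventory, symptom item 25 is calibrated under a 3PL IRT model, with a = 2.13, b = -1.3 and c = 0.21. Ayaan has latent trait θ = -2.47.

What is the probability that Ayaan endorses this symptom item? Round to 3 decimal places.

0.270

P(θ) = c + (1 − c) · 1 / (1 + exp(−a(θ − b)))
Exponent: 2.13 × (-2.47 − (-1.3)) = -2.4921
1/(1 + e^{2.4921}) = 0.0764
P = 0.21 + 0.79 × 0.0764 = 0.2704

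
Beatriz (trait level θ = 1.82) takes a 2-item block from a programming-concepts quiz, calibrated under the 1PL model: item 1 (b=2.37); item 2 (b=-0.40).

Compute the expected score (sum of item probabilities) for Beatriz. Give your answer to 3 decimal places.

1.268

P(θ) = 1 / (1 + exp(−(θ − b)))
P_1 = 1/(1+e^{0.5500}) = 0.3659
P_2 = 1/(1+e^{-2.2200}) = 0.9020
E[score] = 0.3659 + 0.9020 = 1.2679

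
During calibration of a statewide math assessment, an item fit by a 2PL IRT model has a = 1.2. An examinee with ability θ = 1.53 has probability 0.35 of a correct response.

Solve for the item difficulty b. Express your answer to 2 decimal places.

2.05

P(θ) = 1 / (1 + exp(−a(θ − b)))
logit(0.35) = ln(0.35/0.65) = -0.6190
b = θ − logit/(a) = 1.53 − (-0.6190)/1.2000 = 2.0459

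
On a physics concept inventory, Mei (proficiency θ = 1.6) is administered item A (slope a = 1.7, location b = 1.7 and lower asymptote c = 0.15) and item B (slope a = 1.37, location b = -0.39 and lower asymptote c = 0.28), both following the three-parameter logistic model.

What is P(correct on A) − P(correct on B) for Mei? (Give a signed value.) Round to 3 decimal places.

P(θ) = c + (1 − c) · 1 / (1 + exp(−a(θ − b)))
P_A = 0.5390
P_B = 0.9558
P_A − P_B = -0.4168

-0.417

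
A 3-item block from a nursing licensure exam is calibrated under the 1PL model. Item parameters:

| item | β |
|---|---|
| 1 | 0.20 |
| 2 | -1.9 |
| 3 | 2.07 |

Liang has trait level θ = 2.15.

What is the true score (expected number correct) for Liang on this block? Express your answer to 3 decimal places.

P(θ) = 1 / (1 + exp(−(θ − β)))
P_1 = 1/(1+e^{-1.9500}) = 0.8754
P_2 = 1/(1+e^{-4.0500}) = 0.9829
P_3 = 1/(1+e^{-0.0800}) = 0.5200
E[score] = 0.8754 + 0.9829 + 0.5200 = 2.3783

2.378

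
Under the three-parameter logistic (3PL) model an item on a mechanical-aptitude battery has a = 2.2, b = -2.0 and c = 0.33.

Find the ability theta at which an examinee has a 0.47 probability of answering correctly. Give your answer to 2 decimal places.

-2.61

P(theta) = c + (1 − c) · 1 / (1 + exp(−a(theta − b)))
Remove guessing floor: (0.47 − 0.33)/(1 − 0.33) = 0.2090
logit = ln(0.2090/0.7910) = -1.3312
theta = b + logit/(a) = -2.0 + (-1.3312)/2.2000 = -2.6051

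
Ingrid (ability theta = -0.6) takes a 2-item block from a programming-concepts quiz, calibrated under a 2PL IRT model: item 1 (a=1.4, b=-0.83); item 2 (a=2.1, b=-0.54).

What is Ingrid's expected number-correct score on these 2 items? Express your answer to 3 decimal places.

P(theta) = 1 / (1 + exp(−a(theta − b)))
P_1 = 1/(1+e^{-0.3220}) = 0.5798
P_2 = 1/(1+e^{0.1260}) = 0.4685
E[score] = 0.5798 + 0.4685 = 1.0484

1.048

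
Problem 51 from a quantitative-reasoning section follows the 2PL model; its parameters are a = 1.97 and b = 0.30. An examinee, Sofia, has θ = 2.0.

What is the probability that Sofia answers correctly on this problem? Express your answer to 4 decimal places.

P(θ) = 1 / (1 + exp(−a(θ − b)))
Exponent: 1.97 × (2.0 − 0.30) = 3.3490
1/(1 + e^{-3.3490}) = 0.9661

0.9661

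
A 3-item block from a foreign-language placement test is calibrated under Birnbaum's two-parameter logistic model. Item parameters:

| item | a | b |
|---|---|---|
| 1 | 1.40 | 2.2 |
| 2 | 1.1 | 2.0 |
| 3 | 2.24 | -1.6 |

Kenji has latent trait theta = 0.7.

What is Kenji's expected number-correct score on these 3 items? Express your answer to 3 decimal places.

P(theta) = 1 / (1 + exp(−a(theta − b)))
P_1 = 1/(1+e^{2.1000}) = 0.1091
P_2 = 1/(1+e^{1.4300}) = 0.1931
P_3 = 1/(1+e^{-5.1520}) = 0.9942
E[score] = 0.1091 + 0.1931 + 0.9942 = 1.2964

1.296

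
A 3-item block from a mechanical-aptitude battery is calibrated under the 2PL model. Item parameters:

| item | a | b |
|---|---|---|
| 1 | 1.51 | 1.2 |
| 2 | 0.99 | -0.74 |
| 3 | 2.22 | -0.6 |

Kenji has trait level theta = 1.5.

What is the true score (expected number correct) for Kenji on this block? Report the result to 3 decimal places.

P(theta) = 1 / (1 + exp(−a(theta − b)))
P_1 = 1/(1+e^{-0.4530}) = 0.6114
P_2 = 1/(1+e^{-2.2176}) = 0.9018
P_3 = 1/(1+e^{-4.6620}) = 0.9906
E[score] = 0.6114 + 0.9018 + 0.9906 = 2.5038

2.504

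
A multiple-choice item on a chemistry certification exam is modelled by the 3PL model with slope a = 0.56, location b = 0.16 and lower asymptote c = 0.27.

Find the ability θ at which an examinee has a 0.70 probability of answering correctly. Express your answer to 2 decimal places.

0.80

P(θ) = c + (1 − c) · 1 / (1 + exp(−a(θ − b)))
Remove guessing floor: (0.70 − 0.27)/(1 − 0.27) = 0.5890
logit = ln(0.5890/0.4110) = 0.3600
θ = b + logit/(a) = 0.16 + 0.3600/0.5600 = 0.8029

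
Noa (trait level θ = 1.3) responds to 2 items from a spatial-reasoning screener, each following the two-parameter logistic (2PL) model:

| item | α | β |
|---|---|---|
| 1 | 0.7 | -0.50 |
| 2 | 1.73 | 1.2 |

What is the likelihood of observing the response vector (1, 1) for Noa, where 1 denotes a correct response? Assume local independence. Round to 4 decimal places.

0.4231

P(θ) = 1 / (1 + exp(−α(θ − β)))
P_1 = 1/(1+e^{-1.2600}) = 0.7790
P_2 = 1/(1+e^{-0.1730}) = 0.5431
L = P_1 × P_2 = 0.7790 × 0.5431 = 0.42312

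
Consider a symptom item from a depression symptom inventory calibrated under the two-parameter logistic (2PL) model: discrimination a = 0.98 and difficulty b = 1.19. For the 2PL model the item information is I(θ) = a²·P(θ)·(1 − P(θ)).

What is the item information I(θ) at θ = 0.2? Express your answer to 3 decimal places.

P = 1/(1+e^{0.9702}) = 0.2748
P(1−P) = 0.2748 × 0.7252 = 0.1993
I = a² × P(1−P) = 0.98² × 0.1993 = 0.19141

0.191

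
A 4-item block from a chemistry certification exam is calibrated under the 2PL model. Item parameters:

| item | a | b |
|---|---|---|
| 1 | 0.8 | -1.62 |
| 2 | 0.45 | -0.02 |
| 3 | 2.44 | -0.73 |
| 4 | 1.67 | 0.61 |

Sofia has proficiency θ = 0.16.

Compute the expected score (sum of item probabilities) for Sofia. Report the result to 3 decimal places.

P(θ) = 1 / (1 + exp(−a(θ − b)))
P_1 = 1/(1+e^{-1.4240}) = 0.8060
P_2 = 1/(1+e^{-0.0810}) = 0.5202
P_3 = 1/(1+e^{-2.1716}) = 0.8977
P_4 = 1/(1+e^{0.7515}) = 0.3205
E[score] = 0.8060 + 0.5202 + 0.8977 + 0.3205 = 2.5444

2.544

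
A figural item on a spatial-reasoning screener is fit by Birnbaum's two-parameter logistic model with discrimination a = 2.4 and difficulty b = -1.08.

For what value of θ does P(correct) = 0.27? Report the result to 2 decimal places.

P(θ) = 1 / (1 + exp(−a(θ − b)))
logit = ln(0.2700/0.7300) = -0.9946
θ = b + logit/(a) = -1.08 + (-0.9946)/2.4000 = -1.4944

-1.49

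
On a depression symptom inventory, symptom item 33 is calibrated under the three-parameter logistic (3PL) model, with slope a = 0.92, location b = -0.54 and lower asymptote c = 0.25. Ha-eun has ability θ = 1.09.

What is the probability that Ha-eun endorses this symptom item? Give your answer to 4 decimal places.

0.8631

P(θ) = c + (1 − c) · 1 / (1 + exp(−a(θ − b)))
Exponent: 0.92 × (1.09 − (-0.54)) = 1.4996
1/(1 + e^{-1.4996}) = 0.8175
P = 0.25 + 0.75 × 0.8175 = 0.8631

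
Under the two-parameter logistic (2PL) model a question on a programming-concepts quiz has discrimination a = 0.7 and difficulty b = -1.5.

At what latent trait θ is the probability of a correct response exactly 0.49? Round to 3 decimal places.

-1.557

P(θ) = 1 / (1 + exp(−a(θ − b)))
logit = ln(0.4900/0.5100) = -0.0400
θ = b + logit/(a) = -1.5 + (-0.0400)/0.7000 = -1.5572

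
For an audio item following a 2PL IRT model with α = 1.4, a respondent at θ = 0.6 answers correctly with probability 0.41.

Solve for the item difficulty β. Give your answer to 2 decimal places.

P(θ) = 1 / (1 + exp(−α(θ − β)))
logit(0.41) = ln(0.41/0.59) = -0.3640
β = θ − logit/(α) = 0.6 − (-0.3640)/1.4000 = 0.8600

0.86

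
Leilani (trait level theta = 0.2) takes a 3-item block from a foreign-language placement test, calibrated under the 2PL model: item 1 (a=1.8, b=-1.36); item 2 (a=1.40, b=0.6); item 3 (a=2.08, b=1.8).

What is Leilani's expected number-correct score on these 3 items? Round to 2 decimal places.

P(theta) = 1 / (1 + exp(−a(theta − b)))
P_1 = 1/(1+e^{-2.8080}) = 0.9431
P_2 = 1/(1+e^{0.5600}) = 0.3635
P_3 = 1/(1+e^{3.3280}) = 0.0346
E[score] = 0.9431 + 0.3635 + 0.0346 = 1.3413

1.34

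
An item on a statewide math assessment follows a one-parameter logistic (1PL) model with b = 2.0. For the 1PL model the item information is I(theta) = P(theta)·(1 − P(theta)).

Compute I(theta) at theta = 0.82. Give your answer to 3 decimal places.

P = 1/(1+e^{1.1800}) = 0.2351
P(1−P) = 0.2351 × 0.7649 = 0.1798
I = P(1−P) = 0.17980

0.180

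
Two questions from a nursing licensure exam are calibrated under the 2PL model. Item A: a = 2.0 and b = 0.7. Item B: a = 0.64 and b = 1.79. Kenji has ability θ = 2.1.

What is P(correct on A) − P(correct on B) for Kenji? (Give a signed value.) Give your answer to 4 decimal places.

0.3932

P(θ) = 1 / (1 + exp(−a(θ − b)))
P_A = 0.9427
P_B = 0.5494
P_A − P_B = 0.3932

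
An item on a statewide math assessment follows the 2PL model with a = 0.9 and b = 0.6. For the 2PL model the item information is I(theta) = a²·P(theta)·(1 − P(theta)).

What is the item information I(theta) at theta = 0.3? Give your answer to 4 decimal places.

0.1989

P = 1/(1+e^{0.2700}) = 0.4329
P(1−P) = 0.4329 × 0.5671 = 0.2455
I = a² × P(1−P) = 0.9² × 0.2455 = 0.19885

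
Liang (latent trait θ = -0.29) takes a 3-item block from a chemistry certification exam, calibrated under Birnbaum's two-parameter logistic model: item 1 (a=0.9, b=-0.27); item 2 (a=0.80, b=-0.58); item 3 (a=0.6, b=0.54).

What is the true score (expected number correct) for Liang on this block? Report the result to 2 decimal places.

1.43

P(θ) = 1 / (1 + exp(−a(θ − b)))
P_1 = 1/(1+e^{0.0180}) = 0.4955
P_2 = 1/(1+e^{-0.2320}) = 0.5577
P_3 = 1/(1+e^{0.4980}) = 0.3780
E[score] = 0.4955 + 0.5577 + 0.3780 = 1.4313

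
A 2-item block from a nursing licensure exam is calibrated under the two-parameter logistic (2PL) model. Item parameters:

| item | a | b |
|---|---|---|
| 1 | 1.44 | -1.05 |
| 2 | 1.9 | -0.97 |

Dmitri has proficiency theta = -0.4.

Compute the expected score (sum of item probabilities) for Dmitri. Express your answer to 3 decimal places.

P(theta) = 1 / (1 + exp(−a(theta − b)))
P_1 = 1/(1+e^{-0.9360}) = 0.7183
P_2 = 1/(1+e^{-1.0830}) = 0.7471
E[score] = 0.7183 + 0.7471 = 1.4654

1.465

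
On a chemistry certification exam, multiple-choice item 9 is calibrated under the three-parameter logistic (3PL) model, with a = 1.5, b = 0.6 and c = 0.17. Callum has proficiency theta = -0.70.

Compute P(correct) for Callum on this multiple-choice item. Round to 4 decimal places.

P(theta) = c + (1 − c) · 1 / (1 + exp(−a(theta − b)))
Exponent: 1.5 × (-0.70 − 0.6) = -1.9500
1/(1 + e^{1.9500}) = 0.1246
P = 0.17 + 0.83 × 0.1246 = 0.2734

0.2734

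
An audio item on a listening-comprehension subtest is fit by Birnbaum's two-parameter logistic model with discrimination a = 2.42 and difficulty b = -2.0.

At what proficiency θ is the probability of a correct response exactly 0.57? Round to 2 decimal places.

-1.88

P(θ) = 1 / (1 + exp(−a(θ − b)))
logit = ln(0.5700/0.4300) = 0.2819
θ = b + logit/(a) = -2.0 + 0.2819/2.4200 = -1.8835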